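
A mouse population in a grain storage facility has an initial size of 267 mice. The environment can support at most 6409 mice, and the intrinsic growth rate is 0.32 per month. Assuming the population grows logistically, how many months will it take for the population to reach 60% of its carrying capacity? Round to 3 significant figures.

11.1 months

A = (K − N₀)/N₀ = (6409 − 267)/267 = 23.004.
Solve 6409/(1 + 23.004·e^(−0.32t)) = 3845.4: 1 + 23.004·e^(−0.32t) = 1.6667, so e^(−0.32t) = 0.0289808.
−0.32·t = ln(0.0289808) = -3.5411, so t = 3.5411/0.32 = 11.066.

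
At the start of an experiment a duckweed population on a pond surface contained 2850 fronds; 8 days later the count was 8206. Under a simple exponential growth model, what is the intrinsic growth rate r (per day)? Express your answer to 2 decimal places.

From N(t) = N₀·e^(rt): e^(r·8) = 8206/2850 = 2.8793.
r·8 = ln(2.8793) = 1.0575, so r = 1.0575/8 = 0.13219.

0.13 per day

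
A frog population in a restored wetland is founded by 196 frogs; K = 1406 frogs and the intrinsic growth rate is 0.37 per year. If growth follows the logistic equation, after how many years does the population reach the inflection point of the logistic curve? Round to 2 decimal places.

4.92 years

Logistic growth is fastest at N = K/2 = 703.
A = (K − N₀)/N₀ = 6.1735. Set K/(1 + A·e^(−rt)) = K/2 → A·e^(−rt) = 1.
e^(−0.37t) = 1/6.1735 = 0.161983, so t = ln(6.1735)/0.37 = 1.8203/0.37 = 4.9196.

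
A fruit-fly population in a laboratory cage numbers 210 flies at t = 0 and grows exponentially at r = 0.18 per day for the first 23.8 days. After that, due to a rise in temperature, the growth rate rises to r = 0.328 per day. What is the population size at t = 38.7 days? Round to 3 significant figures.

2020000 flies

Phase 1: N(23.8) = 210·e^(0.18×23.8) = 210·e^4.284 = 15231.3.
Phase 2 runs for 38.7 − 23.8 = 14.9 days at r = 0.328.
N(38.7) = 15231.3·e^(0.328×14.9) = 15231.3·e^4.887 = 2.019393×10^6.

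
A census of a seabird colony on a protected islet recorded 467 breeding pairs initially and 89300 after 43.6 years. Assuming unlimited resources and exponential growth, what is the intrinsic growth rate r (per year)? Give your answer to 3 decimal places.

0.120 per year

From N(t) = N₀·e^(rt): e^(r·43.6) = 89300/467 = 191.22.
r·43.6 = ln(191.22) = 5.2534, so r = 5.2534/43.6 = 0.12049.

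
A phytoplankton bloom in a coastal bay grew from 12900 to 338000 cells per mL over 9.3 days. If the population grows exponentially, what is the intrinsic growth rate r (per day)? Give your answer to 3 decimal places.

From N(t) = N₀·e^(rt): e^(r·9.3) = 338000/12900 = 26.202.
r·9.3 = ln(26.202) = 3.2658, so r = 3.2658/9.3 = 0.35116.

0.351 per day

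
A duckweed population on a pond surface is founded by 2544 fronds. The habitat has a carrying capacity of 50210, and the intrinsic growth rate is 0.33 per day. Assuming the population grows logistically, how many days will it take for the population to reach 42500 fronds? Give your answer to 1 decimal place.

14.1 days

A = (K − N₀)/N₀ = (50210 − 2544)/2544 = 18.737.
Solve 50210/(1 + 18.737·e^(−0.33t)) = 42500: 1 + 18.737·e^(−0.33t) = 1.1814, so e^(−0.33t) = 0.0096822.
−0.33·t = ln(0.0096822) = -4.6375, so t = 4.6375/0.33 = 14.053.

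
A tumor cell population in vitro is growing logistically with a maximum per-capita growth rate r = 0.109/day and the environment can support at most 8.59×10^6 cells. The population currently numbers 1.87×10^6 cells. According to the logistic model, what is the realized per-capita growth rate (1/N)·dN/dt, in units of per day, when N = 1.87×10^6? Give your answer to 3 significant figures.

0.0853 per day

(1/N)·dN/dt = r(1 − N/K) = 0.109 × (1 − 1.87×10^6/8.59×10^6).
= 0.109 × 0.78231 = 0.085271.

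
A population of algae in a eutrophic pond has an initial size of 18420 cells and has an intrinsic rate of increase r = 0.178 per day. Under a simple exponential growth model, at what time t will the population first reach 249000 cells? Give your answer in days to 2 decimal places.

14.63 days

Set N₀·e^(rt) = 249000: e^(0.178·t) = 249000/18420 = 13.518.
0.178·t = ln(13.518) = 2.604, so t = 2.604/0.178 = 14.629.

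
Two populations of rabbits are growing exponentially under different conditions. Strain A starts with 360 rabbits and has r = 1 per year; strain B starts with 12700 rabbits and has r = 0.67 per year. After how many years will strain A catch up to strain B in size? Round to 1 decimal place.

10.8 years

Set 360·e^(1t) = 12700·e^(0.67t).
e^((1 − 0.67)t) = 12700/360 → e^(0.33·t) = 35.278.
0.33·t = ln(35.278) = 3.5633, so t = 3.5633/0.33 = 10.798.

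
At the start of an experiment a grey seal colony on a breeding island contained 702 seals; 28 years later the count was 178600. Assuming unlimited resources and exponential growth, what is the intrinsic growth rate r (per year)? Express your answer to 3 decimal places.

0.198 per year

From N(t) = N₀·e^(rt): e^(r·28) = 178600/702 = 254.42.
r·28 = ln(254.42) = 5.539, so r = 5.539/28 = 0.19782.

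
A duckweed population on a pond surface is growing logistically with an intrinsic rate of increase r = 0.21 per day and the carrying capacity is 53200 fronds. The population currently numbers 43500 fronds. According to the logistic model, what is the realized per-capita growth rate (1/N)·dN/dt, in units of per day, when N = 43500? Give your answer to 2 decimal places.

0.04 per day

(1/N)·dN/dt = r(1 − N/K) = 0.21 × (1 − 43500/53200).
= 0.21 × 0.18233 = 0.038289.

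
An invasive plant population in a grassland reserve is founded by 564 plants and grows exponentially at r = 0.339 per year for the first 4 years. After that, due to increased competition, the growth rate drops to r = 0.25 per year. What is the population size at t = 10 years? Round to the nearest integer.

9809 plants

Phase 1: N(4) = 564·e^(0.339×4) = 564·e^1.356 = 2188.68.
Phase 2 runs for 10 − 4 = 6 years at r = 0.25.
N(10) = 2188.68·e^(0.25×6) = 2188.68·e^1.5 = 9808.99.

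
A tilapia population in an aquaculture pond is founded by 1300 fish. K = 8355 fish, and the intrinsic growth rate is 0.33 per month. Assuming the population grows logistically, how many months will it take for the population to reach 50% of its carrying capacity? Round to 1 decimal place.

5.1 months

A = (K − N₀)/N₀ = (8355 − 1300)/1300 = 5.4269.
Solve 8355/(1 + 5.4269·e^(−0.33t)) = 4177.5: 1 + 5.4269·e^(−0.33t) = 2, so e^(−0.33t) = 0.184266.
−0.33·t = ln(0.184266) = -1.6914, so t = 1.6914/0.33 = 5.1254.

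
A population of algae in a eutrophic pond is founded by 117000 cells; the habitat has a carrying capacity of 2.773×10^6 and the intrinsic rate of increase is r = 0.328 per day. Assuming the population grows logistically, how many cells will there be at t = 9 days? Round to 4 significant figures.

A = (K − N₀)/N₀ = (2.773×10^6 − 117000)/117000 = 22.701.
N(t) = K/(1 + A·e^(−rt)) = 2.773×10^6/(1 + 22.701×e^(−0.328×9)).
e^(−2.952) = 0.052235; denominator = 1 + 22.701×0.052235 = 2.1858.
N = 2.773×10^6/2.1858 = 1.268653×10^6.

1269000 cells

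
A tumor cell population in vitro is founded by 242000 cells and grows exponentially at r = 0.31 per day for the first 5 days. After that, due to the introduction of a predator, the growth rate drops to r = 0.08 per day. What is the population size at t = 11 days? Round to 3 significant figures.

1840000 cells

Phase 1: N(5) = 242000·e^(0.31×5) = 242000·e^1.55 = 1.140176×10^6.
Phase 2 runs for 11 − 5 = 6 days at r = 0.08.
N(11) = 1.140176×10^6·e^(0.08×6) = 1.140176×10^6·e^0.48 = 1.842609×10^6.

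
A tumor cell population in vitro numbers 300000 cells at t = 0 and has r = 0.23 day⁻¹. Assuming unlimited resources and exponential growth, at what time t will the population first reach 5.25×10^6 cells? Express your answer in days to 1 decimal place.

12.4 days

Set N₀·e^(rt) = 5.25×10^6: e^(0.23·t) = 5.25×10^6/300000 = 17.5.
0.23·t = ln(17.5) = 2.8622, so t = 2.8622/0.23 = 12.444.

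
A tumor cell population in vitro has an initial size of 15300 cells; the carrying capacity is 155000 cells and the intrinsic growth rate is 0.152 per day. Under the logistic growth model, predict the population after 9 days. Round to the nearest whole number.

46619 cells

A = (K − N₀)/N₀ = (155000 − 15300)/15300 = 9.1307.
N(t) = K/(1 + A·e^(−rt)) = 155000/(1 + 9.1307×e^(−0.152×9)).
e^(−1.368) = 0.25462; denominator = 1 + 9.1307×0.25462 = 3.3248.
N = 155000/3.3248 = 46619.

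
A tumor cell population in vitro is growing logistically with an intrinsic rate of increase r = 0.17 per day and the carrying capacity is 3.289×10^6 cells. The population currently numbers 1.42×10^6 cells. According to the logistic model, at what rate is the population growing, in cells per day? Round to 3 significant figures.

137000 cells per day

dN/dt = rN(1 − N/K) = 0.17 × 1.42×10^6 × (1 − 1.42×10^6/3.289×10^6).
1 − 1.42×10^6/3.289×10^6 = 0.56826; dN/dt = 0.17 × 1.42×10^6 × 0.56826 = 1.37177×10^5.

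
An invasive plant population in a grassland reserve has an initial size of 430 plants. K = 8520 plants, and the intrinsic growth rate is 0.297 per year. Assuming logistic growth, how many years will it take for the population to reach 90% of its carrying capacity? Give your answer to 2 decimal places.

A = (K − N₀)/N₀ = (8520 − 430)/430 = 18.814.
Solve 8520/(1 + 18.814·e^(−0.297t)) = 7668: 1 + 18.814·e^(−0.297t) = 1.1111, so e^(−0.297t) = 0.00590578.
−0.297·t = ln(0.00590578) = -5.1318, so t = 5.1318/0.297 = 17.279.

17.28 years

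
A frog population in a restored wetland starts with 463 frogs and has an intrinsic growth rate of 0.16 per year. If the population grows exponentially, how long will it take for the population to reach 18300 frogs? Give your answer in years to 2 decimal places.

Set N₀·e^(rt) = 18300: e^(0.16·t) = 18300/463 = 39.525.
0.16·t = ln(39.525) = 3.6769, so t = 3.6769/0.16 = 22.981.

22.98 years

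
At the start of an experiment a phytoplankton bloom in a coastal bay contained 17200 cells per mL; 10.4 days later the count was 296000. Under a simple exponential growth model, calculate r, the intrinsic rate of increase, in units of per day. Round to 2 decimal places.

From N(t) = N₀·e^(rt): e^(r·10.4) = 296000/17200 = 17.209.
r·10.4 = ln(17.209) = 2.8455, so r = 2.8455/10.4 = 0.2736.

0.27 per day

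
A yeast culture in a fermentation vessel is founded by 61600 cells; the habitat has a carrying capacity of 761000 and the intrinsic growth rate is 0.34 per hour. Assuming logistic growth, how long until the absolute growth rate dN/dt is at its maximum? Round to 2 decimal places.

Logistic growth is fastest at N = K/2 = 380500.
A = (K − N₀)/N₀ = 11.354. Set K/(1 + A·e^(−rt)) = K/2 → A·e^(−rt) = 1.
e^(−0.34t) = 1/11.354 = 0.0880755, so t = ln(11.354)/0.34 = 2.4296/0.34 = 7.1458.

7.15 hours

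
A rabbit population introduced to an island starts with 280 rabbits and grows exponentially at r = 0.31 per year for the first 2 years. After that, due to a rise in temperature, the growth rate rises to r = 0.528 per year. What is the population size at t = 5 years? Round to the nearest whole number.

Phase 1: N(2) = 280·e^(0.31×2) = 280·e^0.62 = 520.5.
Phase 2 runs for 5 − 2 = 3 years at r = 0.528.
N(5) = 520.5·e^(0.528×3) = 520.5·e^1.584 = 2537.13.

2537 rabbits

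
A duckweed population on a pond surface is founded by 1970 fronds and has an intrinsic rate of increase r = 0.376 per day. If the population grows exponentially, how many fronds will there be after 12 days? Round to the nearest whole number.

179475 fronds

N(t) = N₀·e^(rt) = 1970 × e^(0.376×12) = 1970 × e^4.512.
e^4.512 ≈ 91.104, so N ≈ 1970 × 91.104 = 179475.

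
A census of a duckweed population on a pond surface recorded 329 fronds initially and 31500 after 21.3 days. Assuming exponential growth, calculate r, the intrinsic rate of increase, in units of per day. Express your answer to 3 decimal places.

0.214 per day

From N(t) = N₀·e^(rt): e^(r·21.3) = 31500/329 = 95.745.
r·21.3 = ln(95.745) = 4.5617, so r = 4.5617/21.3 = 0.21416.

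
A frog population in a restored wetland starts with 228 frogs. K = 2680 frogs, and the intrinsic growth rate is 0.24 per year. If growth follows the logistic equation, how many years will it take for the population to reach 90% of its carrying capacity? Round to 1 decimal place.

A = (K − N₀)/N₀ = (2680 − 228)/228 = 10.754.
Solve 2680/(1 + 10.754·e^(−0.24t)) = 2412: 1 + 10.754·e^(−0.24t) = 1.1111, so e^(−0.24t) = 0.0103317.
−0.24·t = ln(0.0103317) = -4.5725, so t = 4.5725/0.24 = 19.052.

19.1 years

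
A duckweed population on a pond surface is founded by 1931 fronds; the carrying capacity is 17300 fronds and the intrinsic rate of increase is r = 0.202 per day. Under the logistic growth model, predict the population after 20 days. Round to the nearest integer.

15175 fronds

A = (K − N₀)/N₀ = (17300 − 1931)/1931 = 7.9591.
N(t) = K/(1 + A·e^(−rt)) = 17300/(1 + 7.9591×e^(−0.202×20)).
e^(−4.04) = 0.017597; denominator = 1 + 7.9591×0.017597 = 1.1401.
N = 17300/1.1401 = 15174.6.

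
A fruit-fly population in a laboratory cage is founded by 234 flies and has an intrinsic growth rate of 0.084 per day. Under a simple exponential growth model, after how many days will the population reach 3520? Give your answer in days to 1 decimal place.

32.3 days

Set N₀·e^(rt) = 3520: e^(0.084·t) = 3520/234 = 15.043.
0.084·t = ln(15.043) = 2.7109, so t = 2.7109/0.084 = 32.273.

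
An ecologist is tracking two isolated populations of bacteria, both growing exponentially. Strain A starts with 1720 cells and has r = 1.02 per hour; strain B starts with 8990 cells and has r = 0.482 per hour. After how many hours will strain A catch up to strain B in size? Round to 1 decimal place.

3.1 hours

Set 1720·e^(1.02t) = 8990·e^(0.482t).
e^((1.02 − 0.482)t) = 8990/1720 → e^(0.538·t) = 5.2267.
0.538·t = ln(5.2267) = 1.6538, so t = 1.6538/0.538 = 3.074.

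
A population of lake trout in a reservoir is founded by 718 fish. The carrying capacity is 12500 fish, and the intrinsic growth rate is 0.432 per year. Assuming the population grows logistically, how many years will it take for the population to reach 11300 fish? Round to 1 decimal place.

11.7 years

A = (K − N₀)/N₀ = (12500 − 718)/718 = 16.409.
Solve 12500/(1 + 16.409·e^(−0.432t)) = 11300: 1 + 16.409·e^(−0.432t) = 1.1062, so e^(−0.432t) = 0.00647155.
−0.432·t = ln(0.00647155) = -5.0403, so t = 5.0403/0.432 = 11.667.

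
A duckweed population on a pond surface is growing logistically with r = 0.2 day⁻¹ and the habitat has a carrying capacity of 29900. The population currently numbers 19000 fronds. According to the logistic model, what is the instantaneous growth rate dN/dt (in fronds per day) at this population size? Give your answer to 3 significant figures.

1390 fronds per day

dN/dt = rN(1 − N/K) = 0.2 × 19000 × (1 − 19000/29900).
1 − 19000/29900 = 0.36455; dN/dt = 0.2 × 19000 × 0.36455 = 1385.3.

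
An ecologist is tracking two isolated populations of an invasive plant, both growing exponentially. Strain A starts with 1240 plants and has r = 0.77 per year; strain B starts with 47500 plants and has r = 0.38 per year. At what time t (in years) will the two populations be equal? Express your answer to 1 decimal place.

9.3 years

Set 1240·e^(0.77t) = 47500·e^(0.38t).
e^((0.77 − 0.38)t) = 47500/1240 → e^(0.39·t) = 38.306.
0.39·t = ln(38.306) = 3.6456, so t = 3.6456/0.39 = 9.3477.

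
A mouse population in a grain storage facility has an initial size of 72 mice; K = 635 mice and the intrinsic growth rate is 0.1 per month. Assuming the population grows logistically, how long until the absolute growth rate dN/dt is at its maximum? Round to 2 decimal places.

20.57 months

Logistic growth is fastest at N = K/2 = 317.5.
A = (K − N₀)/N₀ = 7.8194. Set K/(1 + A·e^(−rt)) = K/2 → A·e^(−rt) = 1.
e^(−0.1t) = 1/7.8194 = 0.127886, so t = ln(7.8194)/0.1 = 2.0566/0.1 = 20.566.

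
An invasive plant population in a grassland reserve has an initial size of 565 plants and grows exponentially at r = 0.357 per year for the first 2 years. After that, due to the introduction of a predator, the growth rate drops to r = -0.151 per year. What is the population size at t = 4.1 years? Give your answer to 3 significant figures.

Phase 1: N(2) = 565·e^(0.357×2) = 565·e^0.714 = 1153.81.
Phase 2 runs for 4.1 − 2 = 2.1 years at r = -0.151.
N(4.1) = 1153.81·e^(-0.151×2.1) = 1153.81·e^-0.3171 = 840.272.

840 plants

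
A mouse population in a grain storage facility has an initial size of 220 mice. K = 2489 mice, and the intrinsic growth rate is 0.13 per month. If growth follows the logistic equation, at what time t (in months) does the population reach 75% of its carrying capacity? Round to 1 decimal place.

A = (K − N₀)/N₀ = (2489 − 220)/220 = 10.314.
Solve 2489/(1 + 10.314·e^(−0.13t)) = 1866.75: 1 + 10.314·e^(−0.13t) = 1.3333, so e^(−0.13t) = 0.0323197.
−0.13·t = ln(0.0323197) = -3.4321, so t = 3.4321/0.13 = 26.401.

26.4 months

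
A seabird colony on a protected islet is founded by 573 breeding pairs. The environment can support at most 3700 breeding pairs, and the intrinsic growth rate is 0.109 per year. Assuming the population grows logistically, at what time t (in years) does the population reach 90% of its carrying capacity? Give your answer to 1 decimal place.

A = (K − N₀)/N₀ = (3700 − 573)/573 = 5.4572.
Solve 3700/(1 + 5.4572·e^(−0.109t)) = 3330: 1 + 5.4572·e^(−0.109t) = 1.1111, so e^(−0.109t) = 0.0203603.
−0.109·t = ln(0.0203603) = -3.8942, so t = 3.8942/0.109 = 35.726.

35.7 years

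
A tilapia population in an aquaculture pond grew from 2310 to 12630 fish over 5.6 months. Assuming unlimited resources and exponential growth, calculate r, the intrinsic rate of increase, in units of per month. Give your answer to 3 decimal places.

0.303 per month

From N(t) = N₀·e^(rt): e^(r·5.6) = 12630/2310 = 5.4675.
r·5.6 = ln(5.4675) = 1.6988, so r = 1.6988/5.6 = 0.30336.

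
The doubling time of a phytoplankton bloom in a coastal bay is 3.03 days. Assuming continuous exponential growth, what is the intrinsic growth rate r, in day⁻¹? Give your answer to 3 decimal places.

r = ln(2)/t_d = 0.6931/3.03 = 0.22876.

0.229 per day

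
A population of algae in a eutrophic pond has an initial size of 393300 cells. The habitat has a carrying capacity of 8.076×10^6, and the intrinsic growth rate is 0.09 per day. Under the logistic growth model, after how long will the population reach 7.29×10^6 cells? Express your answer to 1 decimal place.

57.8 days

A = (K − N₀)/N₀ = (8.076×10^6 − 393300)/393300 = 19.534.
Solve 8.076×10^6/(1 + 19.534·e^(−0.09t)) = 7.29×10^6: 1 + 19.534·e^(−0.09t) = 1.1078, so e^(−0.09t) = 0.00551957.
−0.09·t = ln(0.00551957) = -5.1995, so t = 5.1995/0.09 = 57.772.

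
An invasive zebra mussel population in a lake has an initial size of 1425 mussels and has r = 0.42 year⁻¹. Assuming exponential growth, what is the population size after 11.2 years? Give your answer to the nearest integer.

N(t) = N₀·e^(rt) = 1425 × e^(0.42×11.2) = 1425 × e^4.704.
e^4.704 ≈ 110.39, so N ≈ 1425 × 110.39 = 157303.

157303 mussels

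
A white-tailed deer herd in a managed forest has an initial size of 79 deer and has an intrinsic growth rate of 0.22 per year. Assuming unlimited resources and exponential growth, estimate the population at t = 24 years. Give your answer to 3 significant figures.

15500 deer

N(t) = N₀·e^(rt) = 79 × e^(0.22×24) = 79 × e^5.28.
e^5.28 ≈ 196.37, so N ≈ 79 × 196.37 = 15513.2.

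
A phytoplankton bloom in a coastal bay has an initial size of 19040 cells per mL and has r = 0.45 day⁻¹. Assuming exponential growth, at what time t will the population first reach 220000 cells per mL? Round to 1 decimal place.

5.4 days

Set N₀·e^(rt) = 220000: e^(0.45·t) = 220000/19040 = 11.555.
0.45·t = ln(11.555) = 2.4471, so t = 2.4471/0.45 = 5.438.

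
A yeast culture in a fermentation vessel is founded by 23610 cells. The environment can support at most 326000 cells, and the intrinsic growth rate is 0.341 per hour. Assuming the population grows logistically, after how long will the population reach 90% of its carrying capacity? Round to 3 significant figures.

13.9 hours

A = (K − N₀)/N₀ = (326000 − 23610)/23610 = 12.808.
Solve 326000/(1 + 12.808·e^(−0.341t)) = 293400: 1 + 12.808·e^(−0.341t) = 1.1111, so e^(−0.341t) = 0.00867533.
−0.341·t = ln(0.00867533) = -4.7473, so t = 4.7473/0.341 = 13.922.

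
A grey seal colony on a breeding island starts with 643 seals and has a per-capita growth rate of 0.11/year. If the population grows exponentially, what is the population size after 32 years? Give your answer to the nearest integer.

21723 seals

N(t) = N₀·e^(rt) = 643 × e^(0.11×32) = 643 × e^3.52.
e^3.52 ≈ 33.784, so N ≈ 643 × 33.784 = 21723.4.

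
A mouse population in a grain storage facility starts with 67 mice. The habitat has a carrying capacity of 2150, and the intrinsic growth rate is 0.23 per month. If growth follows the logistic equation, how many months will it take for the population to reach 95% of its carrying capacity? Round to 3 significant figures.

A = (K − N₀)/N₀ = (2150 − 67)/67 = 31.09.
Solve 2150/(1 + 31.09·e^(−0.23t)) = 2042.5: 1 + 31.09·e^(−0.23t) = 1.0526, so e^(−0.23t) = 0.0016929.
−0.23·t = ln(0.0016929) = -6.3813, so t = 6.3813/0.23 = 27.745.

27.7 months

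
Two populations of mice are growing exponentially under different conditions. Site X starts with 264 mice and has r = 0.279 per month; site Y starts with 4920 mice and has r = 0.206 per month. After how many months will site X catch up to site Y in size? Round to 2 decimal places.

40.07 months

Set 264·e^(0.279t) = 4920·e^(0.206t).
e^((0.279 − 0.206)t) = 4920/264 → e^(0.073·t) = 18.636.
0.073·t = ln(18.636) = 2.9251, so t = 2.9251/0.073 = 40.07.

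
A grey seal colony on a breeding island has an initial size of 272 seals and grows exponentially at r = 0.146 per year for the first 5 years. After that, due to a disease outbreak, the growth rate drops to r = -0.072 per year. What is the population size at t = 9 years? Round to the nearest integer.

Phase 1: N(5) = 272·e^(0.146×5) = 272·e^0.73 = 564.422.
Phase 2 runs for 9 − 5 = 4 years at r = -0.072.
N(9) = 564.422·e^(-0.072×4) = 564.422·e^-0.288 = 423.182.

423 seals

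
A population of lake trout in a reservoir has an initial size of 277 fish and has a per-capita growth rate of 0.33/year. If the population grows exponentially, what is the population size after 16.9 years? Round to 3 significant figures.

N(t) = N₀·e^(rt) = 277 × e^(0.33×16.9) = 277 × e^5.577.
e^5.577 ≈ 264.28, so N ≈ 277 × 264.28 = 73204.9.

73200 fish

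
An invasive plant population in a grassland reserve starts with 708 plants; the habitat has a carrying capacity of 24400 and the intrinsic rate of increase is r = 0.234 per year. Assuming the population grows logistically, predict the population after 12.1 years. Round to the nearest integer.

8210 plants

A = (K − N₀)/N₀ = (24400 − 708)/708 = 33.463.
N(t) = K/(1 + A·e^(−rt)) = 24400/(1 + 33.463×e^(−0.234×12.1)).
e^(−2.831) = 0.05893; denominator = 1 + 33.463×0.05893 = 2.972.
N = 24400/2.972 = 8209.96.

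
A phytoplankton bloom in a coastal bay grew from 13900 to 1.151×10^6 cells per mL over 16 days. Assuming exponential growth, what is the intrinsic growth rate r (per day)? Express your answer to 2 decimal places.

From N(t) = N₀·e^(rt): e^(r·16) = 1.151×10^6/13900 = 82.806.
r·16 = ln(82.806) = 4.4165, so r = 4.4165/16 = 0.27603.

0.28 per day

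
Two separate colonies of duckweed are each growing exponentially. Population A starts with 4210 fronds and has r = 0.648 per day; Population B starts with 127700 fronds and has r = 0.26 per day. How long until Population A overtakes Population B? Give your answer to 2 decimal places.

Set 4210·e^(0.648t) = 127700·e^(0.26t).
e^((0.648 − 0.26)t) = 127700/4210 → e^(0.388·t) = 30.333.
0.388·t = ln(30.333) = 3.4122, so t = 3.4122/0.388 = 8.7944.

8.79 days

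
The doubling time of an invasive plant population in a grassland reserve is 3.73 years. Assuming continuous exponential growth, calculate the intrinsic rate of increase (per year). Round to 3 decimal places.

0.186 per year

r = ln(2)/t_d = 0.6931/3.73 = 0.18583.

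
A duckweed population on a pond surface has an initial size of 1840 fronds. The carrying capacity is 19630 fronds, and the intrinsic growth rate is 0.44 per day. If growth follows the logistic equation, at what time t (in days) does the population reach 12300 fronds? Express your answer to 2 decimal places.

6.33 days

A = (K − N₀)/N₀ = (19630 − 1840)/1840 = 9.6685.
Solve 19630/(1 + 9.6685·e^(−0.44t)) = 12300: 1 + 9.6685·e^(−0.44t) = 1.5959, so e^(−0.44t) = 0.0616369.
−0.44·t = ln(0.0616369) = -2.7865, so t = 2.7865/0.44 = 6.3329.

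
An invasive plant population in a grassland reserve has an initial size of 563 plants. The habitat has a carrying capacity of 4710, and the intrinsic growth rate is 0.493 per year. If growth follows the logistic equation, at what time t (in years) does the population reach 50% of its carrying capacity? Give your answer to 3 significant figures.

A = (K − N₀)/N₀ = (4710 − 563)/563 = 7.3659.
Solve 4710/(1 + 7.3659·e^(−0.493t)) = 2355: 1 + 7.3659·e^(−0.493t) = 2, so e^(−0.493t) = 0.135761.
−0.493·t = ln(0.135761) = -1.9969, so t = 1.9969/0.493 = 4.0504.

4.05 years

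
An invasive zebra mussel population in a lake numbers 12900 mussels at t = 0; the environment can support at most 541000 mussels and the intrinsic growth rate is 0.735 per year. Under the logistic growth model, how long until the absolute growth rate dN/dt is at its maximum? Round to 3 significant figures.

Logistic growth is fastest at N = K/2 = 270500.
A = (K − N₀)/N₀ = 40.938. Set K/(1 + A·e^(−rt)) = K/2 → A·e^(−rt) = 1.
e^(−0.735t) = 1/40.938 = 0.0244272, so t = ln(40.938)/0.735 = 3.7121/0.735 = 5.0504.

5.05 years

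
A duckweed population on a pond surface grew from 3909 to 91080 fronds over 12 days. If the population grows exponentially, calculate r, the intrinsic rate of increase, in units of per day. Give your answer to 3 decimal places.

From N(t) = N₀·e^(rt): e^(r·12) = 91080/3909 = 23.3.
r·12 = ln(23.3) = 3.1485, so r = 3.1485/12 = 0.26237.

0.262 per day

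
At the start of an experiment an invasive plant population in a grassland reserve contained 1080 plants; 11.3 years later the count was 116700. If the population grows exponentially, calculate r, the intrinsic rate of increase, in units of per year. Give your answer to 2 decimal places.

From N(t) = N₀·e^(rt): e^(r·11.3) = 116700/1080 = 108.06.
r·11.3 = ln(108.06) = 4.6826, so r = 4.6826/11.3 = 0.41439.

0.41 per year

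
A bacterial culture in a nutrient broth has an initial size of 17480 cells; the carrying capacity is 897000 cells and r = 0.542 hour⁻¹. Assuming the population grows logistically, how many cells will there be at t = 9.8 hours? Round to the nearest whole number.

718601 cells

A = (K − N₀)/N₀ = (897000 − 17480)/17480 = 50.316.
N(t) = K/(1 + A·e^(−rt)) = 897000/(1 + 50.316×e^(−0.542×9.8)).
e^(−5.312) = 0.004934; denominator = 1 + 50.316×0.004934 = 1.2483.
N = 897000/1.2483 = 718601.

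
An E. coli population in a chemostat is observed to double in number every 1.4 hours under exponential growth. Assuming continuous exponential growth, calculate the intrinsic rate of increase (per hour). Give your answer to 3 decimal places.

r = ln(2)/t_d = 0.6931/1.4 = 0.49511.

0.495 per hour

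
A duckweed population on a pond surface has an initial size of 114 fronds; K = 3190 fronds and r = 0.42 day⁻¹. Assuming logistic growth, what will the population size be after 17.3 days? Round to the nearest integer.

3131 fronds

A = (K − N₀)/N₀ = (3190 − 114)/114 = 26.982.
N(t) = K/(1 + A·e^(−rt)) = 3190/(1 + 26.982×e^(−0.42×17.3)).
e^(−7.266) = 0.0006989; denominator = 1 + 26.982×0.0006989 = 1.0189.
N = 3190/1.0189 = 3130.96.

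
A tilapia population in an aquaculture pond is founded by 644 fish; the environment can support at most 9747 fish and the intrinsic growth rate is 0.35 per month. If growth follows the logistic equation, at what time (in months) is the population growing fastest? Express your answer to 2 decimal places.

Logistic growth is fastest at N = K/2 = 4873.5.
A = (K − N₀)/N₀ = 14.135. Set K/(1 + A·e^(−rt)) = K/2 → A·e^(−rt) = 1.
e^(−0.35t) = 1/14.135 = 0.0707459, so t = ln(14.135)/0.35 = 2.6487/0.35 = 7.5676.

7.57 months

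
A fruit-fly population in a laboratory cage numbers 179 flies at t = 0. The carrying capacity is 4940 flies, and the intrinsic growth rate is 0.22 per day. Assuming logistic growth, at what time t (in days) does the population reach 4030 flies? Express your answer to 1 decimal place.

A = (K − N₀)/N₀ = (4940 − 179)/179 = 26.598.
Solve 4940/(1 + 26.598·e^(−0.22t)) = 4030: 1 + 26.598·e^(−0.22t) = 1.2258, so e^(−0.22t) = 0.00848968.
−0.22·t = ln(0.00848968) = -4.7689, so t = 4.7689/0.22 = 21.677.

21.7 days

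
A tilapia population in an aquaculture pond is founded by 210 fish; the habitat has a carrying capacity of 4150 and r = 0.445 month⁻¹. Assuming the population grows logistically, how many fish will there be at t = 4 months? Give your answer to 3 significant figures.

997 fish

A = (K − N₀)/N₀ = (4150 − 210)/210 = 18.762.
N(t) = K/(1 + A·e^(−rt)) = 4150/(1 + 18.762×e^(−0.445×4)).
e^(−1.78) = 0.16864; denominator = 1 + 18.762×0.16864 = 4.164.
N = 4150/4.164 = 996.644.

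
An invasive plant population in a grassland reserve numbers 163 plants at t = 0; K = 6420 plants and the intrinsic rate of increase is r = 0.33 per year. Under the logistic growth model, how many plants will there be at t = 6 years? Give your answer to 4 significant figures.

A = (K − N₀)/N₀ = (6420 − 163)/163 = 38.387.
N(t) = K/(1 + A·e^(−rt)) = 6420/(1 + 38.387×e^(−0.33×6)).
e^(−1.98) = 0.13807; denominator = 1 + 38.387×0.13807 = 6.3.
N = 6420/6.3 = 1019.05.

1019 plants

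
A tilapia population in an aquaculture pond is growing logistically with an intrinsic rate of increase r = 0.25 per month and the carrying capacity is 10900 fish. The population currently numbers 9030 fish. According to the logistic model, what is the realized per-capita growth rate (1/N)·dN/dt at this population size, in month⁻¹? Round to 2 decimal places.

0.04 per month

(1/N)·dN/dt = r(1 − N/K) = 0.25 × (1 − 9030/10900).
= 0.25 × 0.17156 = 0.04289.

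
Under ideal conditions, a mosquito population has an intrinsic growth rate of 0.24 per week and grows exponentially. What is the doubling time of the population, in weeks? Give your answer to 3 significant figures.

2.89 weeks

Doubling time t_d = ln(2)/r = 0.6931/0.24 = 2.8881.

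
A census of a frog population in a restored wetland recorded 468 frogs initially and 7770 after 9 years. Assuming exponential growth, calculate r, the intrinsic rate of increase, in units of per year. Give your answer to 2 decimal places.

0.31 per year

From N(t) = N₀·e^(rt): e^(r·9) = 7770/468 = 16.603.
r·9 = ln(16.603) = 2.8096, so r = 2.8096/9 = 0.31217.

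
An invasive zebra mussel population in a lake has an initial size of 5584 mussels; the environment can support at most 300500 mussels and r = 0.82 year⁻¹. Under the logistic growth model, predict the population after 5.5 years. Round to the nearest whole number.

190084 mussels

A = (K − N₀)/N₀ = (300500 − 5584)/5584 = 52.814.
N(t) = K/(1 + A·e^(−rt)) = 300500/(1 + 52.814×e^(−0.82×5.5)).
e^(−4.51) = 0.010998; denominator = 1 + 52.814×0.010998 = 1.5809.
N = 300500/1.5809 = 190084.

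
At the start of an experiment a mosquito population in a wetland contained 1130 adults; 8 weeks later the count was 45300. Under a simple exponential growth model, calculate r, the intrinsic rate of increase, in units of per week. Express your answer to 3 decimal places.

From N(t) = N₀·e^(rt): e^(r·8) = 45300/1130 = 40.088.
r·8 = ln(40.088) = 3.6911, so r = 3.6911/8 = 0.46139.

0.461 per week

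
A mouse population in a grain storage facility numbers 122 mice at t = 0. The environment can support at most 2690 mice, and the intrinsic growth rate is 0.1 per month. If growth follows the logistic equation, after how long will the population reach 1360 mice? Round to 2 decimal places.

30.69 months

A = (K − N₀)/N₀ = (2690 − 122)/122 = 21.049.
Solve 2690/(1 + 21.049·e^(−0.1t)) = 1360: 1 + 21.049·e^(−0.1t) = 1.9779, so e^(−0.1t) = 0.0464598.
−0.1·t = ln(0.0464598) = -3.0692, so t = 3.0692/0.1 = 30.692.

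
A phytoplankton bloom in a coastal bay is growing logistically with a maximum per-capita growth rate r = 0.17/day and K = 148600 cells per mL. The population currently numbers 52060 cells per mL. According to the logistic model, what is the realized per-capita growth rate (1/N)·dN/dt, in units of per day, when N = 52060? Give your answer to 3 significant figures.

(1/N)·dN/dt = r(1 − N/K) = 0.17 × (1 − 52060/148600).
= 0.17 × 0.64966 = 0.11044.

0.110 per day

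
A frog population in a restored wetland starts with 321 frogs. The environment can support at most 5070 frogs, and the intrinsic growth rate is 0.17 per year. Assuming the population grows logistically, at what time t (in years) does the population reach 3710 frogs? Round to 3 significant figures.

A = (K − N₀)/N₀ = (5070 − 321)/321 = 14.794.
Solve 5070/(1 + 14.794·e^(−0.17t)) = 3710: 1 + 14.794·e^(−0.17t) = 1.3666, so e^(−0.17t) = 0.0247781.
−0.17·t = ln(0.0247781) = -3.6978, so t = 3.6978/0.17 = 21.752.

21.8 years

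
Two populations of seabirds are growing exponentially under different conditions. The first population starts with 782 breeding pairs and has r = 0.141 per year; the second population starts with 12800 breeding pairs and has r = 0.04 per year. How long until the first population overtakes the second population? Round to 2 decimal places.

Set 782·e^(0.141t) = 12800·e^(0.04t).
e^((0.141 − 0.04)t) = 12800/782 → e^(0.101·t) = 16.368.
0.101·t = ln(16.368) = 2.7953, so t = 2.7953/0.101 = 27.677.

27.68 years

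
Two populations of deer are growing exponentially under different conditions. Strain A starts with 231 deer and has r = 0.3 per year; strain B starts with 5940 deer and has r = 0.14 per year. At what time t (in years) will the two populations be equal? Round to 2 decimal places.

Set 231·e^(0.3t) = 5940·e^(0.14t).
e^((0.3 − 0.14)t) = 5940/231 → e^(0.16·t) = 25.714.
0.16·t = ln(25.714) = 3.247, so t = 3.247/0.16 = 20.294.

20.29 years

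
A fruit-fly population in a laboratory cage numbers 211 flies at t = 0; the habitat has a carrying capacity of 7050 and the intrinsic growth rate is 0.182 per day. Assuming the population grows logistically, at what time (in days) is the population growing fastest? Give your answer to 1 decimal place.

Logistic growth is fastest at N = K/2 = 3525.
A = (K − N₀)/N₀ = 32.412. Set K/(1 + A·e^(−rt)) = K/2 → A·e^(−rt) = 1.
e^(−0.182t) = 1/32.412 = 0.0308525, so t = ln(32.412)/0.182 = 3.4785/0.182 = 19.113.

19.1 days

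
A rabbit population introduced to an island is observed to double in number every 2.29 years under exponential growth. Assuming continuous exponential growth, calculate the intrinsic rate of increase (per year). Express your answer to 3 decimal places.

r = ln(2)/t_d = 0.6931/2.29 = 0.30268.

0.303 per year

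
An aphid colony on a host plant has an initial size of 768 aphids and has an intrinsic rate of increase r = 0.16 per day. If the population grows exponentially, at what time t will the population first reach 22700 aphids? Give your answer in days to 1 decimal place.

21.2 days

Set N₀·e^(rt) = 22700: e^(0.16·t) = 22700/768 = 29.557.
0.16·t = ln(29.557) = 3.3863, so t = 3.3863/0.16 = 21.165.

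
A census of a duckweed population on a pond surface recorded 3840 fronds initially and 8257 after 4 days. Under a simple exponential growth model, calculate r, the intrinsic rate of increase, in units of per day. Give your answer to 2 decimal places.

From N(t) = N₀·e^(rt): e^(r·4) = 8257/3840 = 2.1503.
r·4 = ln(2.1503) = 0.76559, so r = 0.76559/4 = 0.1914.

0.19 per day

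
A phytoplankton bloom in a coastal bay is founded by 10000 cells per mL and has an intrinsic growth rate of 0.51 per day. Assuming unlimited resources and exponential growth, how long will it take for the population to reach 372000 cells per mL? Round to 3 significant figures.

Set N₀·e^(rt) = 372000: e^(0.51·t) = 372000/10000 = 37.2.
0.51·t = ln(37.2) = 3.6163, so t = 3.6163/0.51 = 7.0908.

7.09 days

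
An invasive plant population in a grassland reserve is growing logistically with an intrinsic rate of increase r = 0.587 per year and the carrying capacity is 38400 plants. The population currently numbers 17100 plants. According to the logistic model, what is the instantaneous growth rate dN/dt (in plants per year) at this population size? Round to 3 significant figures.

5570 plants per year

dN/dt = rN(1 − N/K) = 0.587 × 17100 × (1 − 17100/38400).
1 − 17100/38400 = 0.55469; dN/dt = 0.587 × 17100 × 0.55469 = 5567.8.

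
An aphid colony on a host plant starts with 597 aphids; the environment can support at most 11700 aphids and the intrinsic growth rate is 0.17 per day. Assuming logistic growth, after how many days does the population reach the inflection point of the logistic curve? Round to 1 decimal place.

17.2 days

Logistic growth is fastest at N = K/2 = 5850.
A = (K − N₀)/N₀ = 18.598. Set K/(1 + A·e^(−rt)) = K/2 → A·e^(−rt) = 1.
e^(−0.17t) = 1/18.598 = 0.0537693, so t = ln(18.598)/0.17 = 2.9231/0.17 = 17.194.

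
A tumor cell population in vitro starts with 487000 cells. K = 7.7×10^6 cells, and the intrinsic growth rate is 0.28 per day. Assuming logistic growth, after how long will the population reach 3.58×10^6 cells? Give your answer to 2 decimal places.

A = (K − N₀)/N₀ = (7.7×10^6 − 487000)/487000 = 14.811.
Solve 7.7×10^6/(1 + 14.811·e^(−0.28t)) = 3.58×10^6: 1 + 14.811·e^(−0.28t) = 2.1508, so e^(−0.28t) = 0.0777011.
−0.28·t = ln(0.0777011) = -2.5549, so t = 2.5549/0.28 = 9.1246.

9.12 days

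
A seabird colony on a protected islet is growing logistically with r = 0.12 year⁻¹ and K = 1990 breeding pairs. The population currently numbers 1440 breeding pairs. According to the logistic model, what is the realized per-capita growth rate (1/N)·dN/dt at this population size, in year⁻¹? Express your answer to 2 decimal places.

(1/N)·dN/dt = r(1 − N/K) = 0.12 × (1 − 1440/1990).
= 0.12 × 0.27638 = 0.033166.

0.03 per year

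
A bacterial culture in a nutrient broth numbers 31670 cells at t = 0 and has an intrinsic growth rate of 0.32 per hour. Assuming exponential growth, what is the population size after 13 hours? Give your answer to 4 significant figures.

2029000 cells

N(t) = N₀·e^(rt) = 31670 × e^(0.32×13) = 31670 × e^4.16.
e^4.16 ≈ 64.072, so N ≈ 31670 × 64.072 = 2.029145×10^6.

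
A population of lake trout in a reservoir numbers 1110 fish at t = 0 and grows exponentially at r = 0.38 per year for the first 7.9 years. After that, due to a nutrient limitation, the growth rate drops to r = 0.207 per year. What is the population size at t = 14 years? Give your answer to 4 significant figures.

Phase 1: N(7.9) = 1110·e^(0.38×7.9) = 1110·e^3.002 = 22339.6.
Phase 2 runs for 14 − 7.9 = 6.1 years at r = 0.207.
N(14) = 22339.6·e^(0.207×6.1) = 22339.6·e^1.263 = 78969.4.

78970 fish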